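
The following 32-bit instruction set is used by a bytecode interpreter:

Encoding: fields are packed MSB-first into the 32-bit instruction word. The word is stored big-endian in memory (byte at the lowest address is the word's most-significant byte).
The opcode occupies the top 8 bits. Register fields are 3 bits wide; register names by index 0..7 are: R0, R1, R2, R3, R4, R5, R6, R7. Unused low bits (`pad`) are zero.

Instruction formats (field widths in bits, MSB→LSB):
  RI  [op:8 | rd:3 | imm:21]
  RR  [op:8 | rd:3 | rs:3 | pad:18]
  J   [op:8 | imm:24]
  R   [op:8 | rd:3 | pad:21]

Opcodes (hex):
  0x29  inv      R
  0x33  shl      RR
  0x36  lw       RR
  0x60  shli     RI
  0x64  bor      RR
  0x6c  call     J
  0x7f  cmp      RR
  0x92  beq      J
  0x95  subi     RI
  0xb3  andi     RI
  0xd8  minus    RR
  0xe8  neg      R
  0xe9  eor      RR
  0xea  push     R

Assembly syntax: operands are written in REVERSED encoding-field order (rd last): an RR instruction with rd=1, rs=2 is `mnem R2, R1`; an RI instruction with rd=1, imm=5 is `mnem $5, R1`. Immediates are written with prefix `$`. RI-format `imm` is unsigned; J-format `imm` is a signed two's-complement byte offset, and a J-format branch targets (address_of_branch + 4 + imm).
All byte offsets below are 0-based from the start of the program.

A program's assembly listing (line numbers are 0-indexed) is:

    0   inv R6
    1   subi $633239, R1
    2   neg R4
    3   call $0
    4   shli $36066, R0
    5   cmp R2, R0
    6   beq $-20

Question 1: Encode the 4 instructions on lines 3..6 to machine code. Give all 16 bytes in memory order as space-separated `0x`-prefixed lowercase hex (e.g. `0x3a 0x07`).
line 3 (call): pack op=0x6c:8|imm=0:24 = 0x6c000000; big→ 6c 00 00 00
line 4 (shli): pack op=0x60:8|rd=0:3|imm=36066:21 = 0x60008ce2; big→ 60 00 8c e2
line 5 (cmp): pack op=0x7f:8|rd=0:3|rs=2:3|pad=0:18 = 0x7f080000; big→ 7f 08 00 00
line 6 (beq): pack op=0x92:8|imm=-20:24 = 0x92ffffec; big→ 92 ff ff ec

0x6c 0x00 0x00 0x00 0x60 0x00 0x8c 0xe2 0x7f 0x08 0x00 0x00 0x92 0xff 0xff 0xec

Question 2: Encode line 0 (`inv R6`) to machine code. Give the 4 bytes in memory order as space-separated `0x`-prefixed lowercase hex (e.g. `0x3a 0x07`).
0. inv fields op=0x29:8|rd=6:3|pad=0:21 → word 29c00000h → 29 c0 00 00

0x29 0xc0 0x00 0x00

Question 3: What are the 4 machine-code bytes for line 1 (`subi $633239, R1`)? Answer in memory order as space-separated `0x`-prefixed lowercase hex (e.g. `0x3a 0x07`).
0x95 0x29 0xa9 0x97

L1: subi op=0x95:8|rd=1:3|imm=633239:21 ⇒ 0x9529a997 ⇒ big 95 29 a9 97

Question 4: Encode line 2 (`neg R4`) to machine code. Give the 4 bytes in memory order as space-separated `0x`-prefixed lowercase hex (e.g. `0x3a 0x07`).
2. neg fields op=0xe8:8|rd=4:3|pad=0:21 → word e8800000h → e8 80 00 00

0xe8 0x80 0x00 0x00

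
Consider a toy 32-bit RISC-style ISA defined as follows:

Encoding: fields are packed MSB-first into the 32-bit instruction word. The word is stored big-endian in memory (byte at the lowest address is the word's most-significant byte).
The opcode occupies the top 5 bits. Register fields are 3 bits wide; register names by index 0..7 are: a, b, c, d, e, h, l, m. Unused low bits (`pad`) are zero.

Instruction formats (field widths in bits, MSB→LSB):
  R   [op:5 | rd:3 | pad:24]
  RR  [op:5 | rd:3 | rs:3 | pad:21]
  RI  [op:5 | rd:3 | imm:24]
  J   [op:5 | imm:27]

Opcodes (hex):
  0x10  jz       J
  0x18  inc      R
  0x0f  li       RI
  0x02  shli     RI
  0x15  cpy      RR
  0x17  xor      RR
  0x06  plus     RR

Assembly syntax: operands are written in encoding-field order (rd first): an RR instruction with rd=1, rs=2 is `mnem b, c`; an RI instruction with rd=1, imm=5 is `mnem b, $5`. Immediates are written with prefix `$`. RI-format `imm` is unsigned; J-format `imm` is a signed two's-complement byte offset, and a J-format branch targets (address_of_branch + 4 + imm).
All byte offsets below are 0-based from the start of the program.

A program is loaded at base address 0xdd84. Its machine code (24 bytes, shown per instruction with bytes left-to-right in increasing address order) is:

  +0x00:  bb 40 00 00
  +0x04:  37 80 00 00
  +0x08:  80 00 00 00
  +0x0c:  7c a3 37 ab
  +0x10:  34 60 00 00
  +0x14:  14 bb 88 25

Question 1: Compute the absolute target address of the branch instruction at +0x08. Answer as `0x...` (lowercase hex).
+0x08: 80 00 00 00 ⇒ word 0x80000000 (big)
  opcode bits[31:27]=0x10: jz/J
  imm@[26:0]=0x0 ⇒ $0
  target = base 0xdd84 + off 0x08 + 4 + imm 0 = 0xdd90

0xdd90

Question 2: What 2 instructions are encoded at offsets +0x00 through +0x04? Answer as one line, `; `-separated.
[00] bb 40 00 00 → 0xbb400000
  opcode bits[31:27]=0x17: xor/RR
  rd: (w>>24)&0x7=0x3 → d
  rs: (w>>21)&0x7=0x2 → c
[04] 37 80 00 00 → 0x37800000
  opcode bits[31:27]=0x6: plus/RR
  rd: (w>>24)&0x7=0x7 → m
  rs: (w>>21)&0x7=0x4 → e

xor d, c; plus m, e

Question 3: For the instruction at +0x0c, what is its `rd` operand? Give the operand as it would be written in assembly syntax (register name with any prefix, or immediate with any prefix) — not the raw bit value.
e

[0c] 7c a3 37 ab → 0x7ca337ab
  top 5b → 0xf → li [RI]
  rd@[26:24]=0x4 ⇒ e
  imm@[23:0]=0xa337ab ⇒ $10696619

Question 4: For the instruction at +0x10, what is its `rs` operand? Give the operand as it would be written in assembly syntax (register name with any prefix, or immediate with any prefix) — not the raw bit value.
d

off 0x10: read 34 60 00 00 as big → 0x34600000
  top 5b → 0x6 → plus [RR]
  rd: (w>>24)&0x7=0x4 → e
  rs: (w>>21)&0x7=0x3 → d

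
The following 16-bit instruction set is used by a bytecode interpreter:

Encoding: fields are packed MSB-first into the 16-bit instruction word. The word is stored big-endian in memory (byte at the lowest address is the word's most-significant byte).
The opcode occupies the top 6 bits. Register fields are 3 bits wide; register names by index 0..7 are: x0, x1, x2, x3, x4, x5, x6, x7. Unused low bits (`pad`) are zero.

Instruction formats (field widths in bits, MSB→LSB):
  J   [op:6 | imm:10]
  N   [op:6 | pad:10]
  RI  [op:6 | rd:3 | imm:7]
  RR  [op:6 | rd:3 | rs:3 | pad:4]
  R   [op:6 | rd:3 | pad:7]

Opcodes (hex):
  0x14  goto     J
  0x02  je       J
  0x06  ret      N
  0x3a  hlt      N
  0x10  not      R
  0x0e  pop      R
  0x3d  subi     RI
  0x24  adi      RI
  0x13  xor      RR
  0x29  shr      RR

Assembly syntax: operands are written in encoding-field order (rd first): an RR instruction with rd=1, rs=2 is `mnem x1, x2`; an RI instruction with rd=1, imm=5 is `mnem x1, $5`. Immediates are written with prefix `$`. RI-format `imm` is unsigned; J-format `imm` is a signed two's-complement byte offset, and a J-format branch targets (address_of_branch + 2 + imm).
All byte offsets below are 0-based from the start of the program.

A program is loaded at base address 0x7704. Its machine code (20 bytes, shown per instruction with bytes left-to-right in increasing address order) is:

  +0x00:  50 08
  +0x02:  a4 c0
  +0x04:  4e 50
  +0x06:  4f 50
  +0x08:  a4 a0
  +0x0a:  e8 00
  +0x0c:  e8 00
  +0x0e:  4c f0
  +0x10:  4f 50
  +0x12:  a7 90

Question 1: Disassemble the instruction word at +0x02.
shr x1, x4

[02] a4 c0 → 0xa4c0
  opcode bits[15:10]=0x29: shr/RR
  rd@[9:7]=0x1 ⇒ x1
  rs@[6:4]=0x4 ⇒ x4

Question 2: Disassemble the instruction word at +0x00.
@+00  big-endian(50 08) = 0x5008
  top 6b → 0x14 → goto [J]
  [9:0] imm=8 = $8

goto $8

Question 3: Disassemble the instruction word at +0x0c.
hlt

+0x0c: e8 00 ⇒ word 0xe800 (big)
  opcode bits[15:10]=0x3a: hlt/N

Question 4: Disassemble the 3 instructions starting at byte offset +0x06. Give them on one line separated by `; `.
xor x6, x5; shr x1, x2; hlt

[06] 4f 50 → 0x4f50
  op=0x4f50>>10=0x13 ⇒ xor (RR)
  rd@[9:7]=0x6 ⇒ x6
  rs@[6:4]=0x5 ⇒ x5
[08] a4 a0 → 0xa4a0
  op=0xa4a0>>10=0x29 ⇒ shr (RR)
  rd@[9:7]=0x1 ⇒ x1
  rs@[6:4]=0x2 ⇒ x2
[0a] e8 00 → 0xe800
  op=0xe800>>10=0x3a ⇒ hlt (N)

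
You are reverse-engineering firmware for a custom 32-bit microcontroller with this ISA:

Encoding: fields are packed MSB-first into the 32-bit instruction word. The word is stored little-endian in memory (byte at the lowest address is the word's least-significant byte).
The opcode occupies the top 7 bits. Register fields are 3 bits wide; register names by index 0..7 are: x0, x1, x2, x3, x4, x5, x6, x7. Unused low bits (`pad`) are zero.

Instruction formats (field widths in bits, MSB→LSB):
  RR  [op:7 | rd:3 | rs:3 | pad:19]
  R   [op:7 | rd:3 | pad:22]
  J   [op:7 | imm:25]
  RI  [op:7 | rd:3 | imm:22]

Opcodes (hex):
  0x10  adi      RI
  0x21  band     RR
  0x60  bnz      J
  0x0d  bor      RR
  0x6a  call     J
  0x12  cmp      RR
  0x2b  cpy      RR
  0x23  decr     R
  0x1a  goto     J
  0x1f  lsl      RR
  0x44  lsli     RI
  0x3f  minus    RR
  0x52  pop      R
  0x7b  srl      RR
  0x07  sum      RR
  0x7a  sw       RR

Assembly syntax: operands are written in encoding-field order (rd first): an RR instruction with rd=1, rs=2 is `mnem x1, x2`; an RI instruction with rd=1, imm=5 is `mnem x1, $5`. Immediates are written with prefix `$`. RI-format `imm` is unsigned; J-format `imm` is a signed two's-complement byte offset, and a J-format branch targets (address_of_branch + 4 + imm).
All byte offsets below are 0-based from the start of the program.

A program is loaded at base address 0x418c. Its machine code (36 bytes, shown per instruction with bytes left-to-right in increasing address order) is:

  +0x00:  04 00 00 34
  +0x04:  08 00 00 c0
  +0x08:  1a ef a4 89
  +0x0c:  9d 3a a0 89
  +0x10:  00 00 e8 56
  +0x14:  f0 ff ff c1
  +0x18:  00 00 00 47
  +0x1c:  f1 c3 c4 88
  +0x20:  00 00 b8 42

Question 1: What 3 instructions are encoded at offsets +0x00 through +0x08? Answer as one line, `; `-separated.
goto $4; bnz $8; lsli x6, $2420506

[00] 04 00 00 34 → 0x34000004
  opcode bits[31:25]=0x1a: goto/J
  imm: (w>>0)&0x1ffffff=0x4 → $4
[04] 08 00 00 c0 → 0xc0000008
  opcode bits[31:25]=0x60: bnz/J
  imm: (w>>0)&0x1ffffff=0x8 → $8
[08] 1a ef a4 89 → 0x89a4ef1a
  opcode bits[31:25]=0x44: lsli/RI
  rd: (w>>22)&0x7=0x6 → x6
  imm: (w>>0)&0x3fffff=0x24ef1a → $2420506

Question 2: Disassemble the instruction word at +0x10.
cpy x3, x5

off 0x10: read 00 00 e8 56 as little → 0x56e80000
  top 7b → 0x2b → cpy [RR]
  [24:22] rd=3 = x3
  [21:19] rs=5 = x5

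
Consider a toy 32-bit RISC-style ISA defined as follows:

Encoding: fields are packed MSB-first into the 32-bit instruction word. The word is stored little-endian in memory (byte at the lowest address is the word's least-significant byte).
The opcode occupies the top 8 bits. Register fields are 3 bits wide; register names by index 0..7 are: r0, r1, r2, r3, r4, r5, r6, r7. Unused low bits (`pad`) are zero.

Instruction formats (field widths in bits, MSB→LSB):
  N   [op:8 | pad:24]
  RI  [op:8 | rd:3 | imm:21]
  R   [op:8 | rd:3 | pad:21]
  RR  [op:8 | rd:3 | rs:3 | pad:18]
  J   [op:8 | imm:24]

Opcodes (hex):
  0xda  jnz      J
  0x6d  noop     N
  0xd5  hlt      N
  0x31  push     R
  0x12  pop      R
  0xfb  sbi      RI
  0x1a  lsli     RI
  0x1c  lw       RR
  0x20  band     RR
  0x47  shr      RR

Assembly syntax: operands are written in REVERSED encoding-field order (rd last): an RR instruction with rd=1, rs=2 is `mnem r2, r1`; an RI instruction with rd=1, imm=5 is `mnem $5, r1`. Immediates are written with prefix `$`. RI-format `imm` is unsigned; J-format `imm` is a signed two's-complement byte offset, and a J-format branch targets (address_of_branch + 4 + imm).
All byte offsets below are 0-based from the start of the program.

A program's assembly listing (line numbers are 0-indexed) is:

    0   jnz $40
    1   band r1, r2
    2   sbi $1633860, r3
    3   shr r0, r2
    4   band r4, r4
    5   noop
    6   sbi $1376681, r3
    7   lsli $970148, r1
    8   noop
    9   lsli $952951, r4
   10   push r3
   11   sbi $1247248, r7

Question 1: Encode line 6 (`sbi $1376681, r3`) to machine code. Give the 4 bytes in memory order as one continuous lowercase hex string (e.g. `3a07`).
6. sbi fields op=0xfb:8|rd=3:3|imm=1376681:21 → word fb7501a9h → a9 01 75 fb

a90175fb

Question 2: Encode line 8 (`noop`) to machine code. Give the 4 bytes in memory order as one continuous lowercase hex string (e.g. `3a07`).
L8: noop op=0x6d:8|pad=0:24 ⇒ 0x6d000000 ⇒ little 00 00 00 6d

0000006d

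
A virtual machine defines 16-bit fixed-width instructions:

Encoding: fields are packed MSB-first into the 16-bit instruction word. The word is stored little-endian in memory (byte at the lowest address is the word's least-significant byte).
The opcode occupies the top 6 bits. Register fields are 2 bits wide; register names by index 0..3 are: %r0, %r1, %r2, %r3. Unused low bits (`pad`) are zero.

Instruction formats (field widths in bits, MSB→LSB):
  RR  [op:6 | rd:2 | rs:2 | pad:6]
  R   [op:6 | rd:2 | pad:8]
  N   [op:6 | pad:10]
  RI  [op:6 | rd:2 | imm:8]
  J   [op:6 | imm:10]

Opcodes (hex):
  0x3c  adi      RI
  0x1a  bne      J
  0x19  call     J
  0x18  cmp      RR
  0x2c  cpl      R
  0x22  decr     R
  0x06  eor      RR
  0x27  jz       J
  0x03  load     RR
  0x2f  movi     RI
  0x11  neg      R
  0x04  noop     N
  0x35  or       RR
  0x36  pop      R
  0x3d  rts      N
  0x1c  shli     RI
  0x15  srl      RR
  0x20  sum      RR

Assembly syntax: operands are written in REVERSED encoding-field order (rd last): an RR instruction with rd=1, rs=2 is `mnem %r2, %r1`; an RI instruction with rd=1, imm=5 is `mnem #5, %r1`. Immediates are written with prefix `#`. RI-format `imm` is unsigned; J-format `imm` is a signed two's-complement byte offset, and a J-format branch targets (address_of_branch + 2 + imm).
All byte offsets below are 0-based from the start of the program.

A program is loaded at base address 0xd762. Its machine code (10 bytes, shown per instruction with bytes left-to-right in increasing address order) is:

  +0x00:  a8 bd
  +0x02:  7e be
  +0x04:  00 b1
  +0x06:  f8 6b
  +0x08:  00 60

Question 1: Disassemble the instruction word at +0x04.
cpl %r1

off 0x04: read 00 b1 as little → 0xb100
  top 6b → 0x2c → cpl [R]
  [9:8] rd=1 = %r1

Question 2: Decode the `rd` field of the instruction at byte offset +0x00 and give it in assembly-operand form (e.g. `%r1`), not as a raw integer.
%r1

[00] a8 bd → 0xbda8
  opcode bits[15:10]=0x2f: movi/RI
  rd@[9:8]=0x1 ⇒ %r1
  imm@[7:0]=0xa8 ⇒ #168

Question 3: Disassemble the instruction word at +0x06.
[06] f8 6b → 0x6bf8
  op=0x6bf8>>10=0x1a ⇒ bne (J)
  imm: (w>>0)&0x3ff=0x3f8 (s10→-8) → #-8

bne #-8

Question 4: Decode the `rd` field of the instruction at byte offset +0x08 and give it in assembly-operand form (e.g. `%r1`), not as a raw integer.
@+08  little-endian(00 60) = 0x6000
  op=0x6000>>10=0x18 ⇒ cmp (RR)
  rd@[9:8]=0x0 ⇒ %r0
  rs@[7:6]=0x0 ⇒ %r0

%r0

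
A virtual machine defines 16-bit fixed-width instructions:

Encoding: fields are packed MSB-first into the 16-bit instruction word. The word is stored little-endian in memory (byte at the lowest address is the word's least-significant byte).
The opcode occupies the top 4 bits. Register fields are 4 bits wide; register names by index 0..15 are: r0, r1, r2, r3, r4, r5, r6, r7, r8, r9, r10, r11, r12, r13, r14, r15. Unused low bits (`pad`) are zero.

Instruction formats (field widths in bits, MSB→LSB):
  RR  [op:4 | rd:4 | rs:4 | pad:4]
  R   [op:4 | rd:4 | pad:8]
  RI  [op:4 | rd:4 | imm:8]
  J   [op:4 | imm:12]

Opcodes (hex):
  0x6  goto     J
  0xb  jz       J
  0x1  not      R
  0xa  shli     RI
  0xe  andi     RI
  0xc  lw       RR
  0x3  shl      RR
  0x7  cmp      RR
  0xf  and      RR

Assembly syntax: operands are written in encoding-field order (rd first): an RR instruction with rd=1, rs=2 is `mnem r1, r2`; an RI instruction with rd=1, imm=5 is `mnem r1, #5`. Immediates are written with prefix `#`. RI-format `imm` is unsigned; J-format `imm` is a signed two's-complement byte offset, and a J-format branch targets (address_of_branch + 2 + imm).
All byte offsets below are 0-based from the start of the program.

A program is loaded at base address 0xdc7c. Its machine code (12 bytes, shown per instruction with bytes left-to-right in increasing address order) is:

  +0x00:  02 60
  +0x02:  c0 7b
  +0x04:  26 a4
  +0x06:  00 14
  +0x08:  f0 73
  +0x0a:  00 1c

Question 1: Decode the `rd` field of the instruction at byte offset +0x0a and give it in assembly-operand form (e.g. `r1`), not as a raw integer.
r12

+0x0a: 00 1c ⇒ word 0x1c00 (little)
  top 4b → 0x1 → not [R]
  rd: (w>>8)&0xf=0xc → r12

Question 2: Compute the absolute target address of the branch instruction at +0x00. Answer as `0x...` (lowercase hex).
0xdc80

[00] 02 60 → 0x6002
  top 4b → 0x6 → goto [J]
  imm@[11:0]=0x2 ⇒ #2
  target = base 0xdc7c + off 0x00 + 2 + imm 2 = 0xdc80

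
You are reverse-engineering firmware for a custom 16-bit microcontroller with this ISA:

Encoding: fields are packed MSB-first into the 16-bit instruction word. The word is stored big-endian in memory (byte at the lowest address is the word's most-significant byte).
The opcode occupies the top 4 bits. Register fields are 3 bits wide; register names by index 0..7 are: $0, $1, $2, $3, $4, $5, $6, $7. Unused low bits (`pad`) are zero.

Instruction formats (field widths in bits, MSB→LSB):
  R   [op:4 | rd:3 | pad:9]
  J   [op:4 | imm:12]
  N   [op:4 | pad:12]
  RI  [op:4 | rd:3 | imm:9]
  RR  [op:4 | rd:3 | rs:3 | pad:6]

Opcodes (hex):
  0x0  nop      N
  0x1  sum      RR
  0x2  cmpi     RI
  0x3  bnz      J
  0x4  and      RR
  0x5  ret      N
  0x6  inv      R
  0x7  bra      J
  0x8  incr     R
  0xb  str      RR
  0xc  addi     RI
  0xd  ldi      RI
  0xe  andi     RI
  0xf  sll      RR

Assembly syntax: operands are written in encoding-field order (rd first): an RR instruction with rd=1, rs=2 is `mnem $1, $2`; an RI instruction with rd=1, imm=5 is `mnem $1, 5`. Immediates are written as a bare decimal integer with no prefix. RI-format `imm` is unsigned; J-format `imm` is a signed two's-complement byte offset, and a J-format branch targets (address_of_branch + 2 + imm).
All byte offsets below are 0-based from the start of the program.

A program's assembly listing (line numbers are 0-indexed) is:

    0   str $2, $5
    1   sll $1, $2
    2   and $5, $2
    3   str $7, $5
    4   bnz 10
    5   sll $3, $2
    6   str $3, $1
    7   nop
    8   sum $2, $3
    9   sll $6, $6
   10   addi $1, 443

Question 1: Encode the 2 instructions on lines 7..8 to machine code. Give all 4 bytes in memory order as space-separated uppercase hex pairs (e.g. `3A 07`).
00 00 14 C0

line 7 (nop): pack op=0x0:4|pad=0:12 = 0x0000; big→ 00 00
line 8 (sum): pack op=0x1:4|rd=2:3|rs=3:3|pad=0:6 = 0x14c0; big→ 14 c0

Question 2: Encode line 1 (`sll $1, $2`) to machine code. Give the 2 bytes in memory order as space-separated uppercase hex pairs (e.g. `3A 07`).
F2 80

L1: sll op=0xf:4|rd=1:3|rs=2:3|pad=0:6 ⇒ 0xf280 ⇒ big f2 80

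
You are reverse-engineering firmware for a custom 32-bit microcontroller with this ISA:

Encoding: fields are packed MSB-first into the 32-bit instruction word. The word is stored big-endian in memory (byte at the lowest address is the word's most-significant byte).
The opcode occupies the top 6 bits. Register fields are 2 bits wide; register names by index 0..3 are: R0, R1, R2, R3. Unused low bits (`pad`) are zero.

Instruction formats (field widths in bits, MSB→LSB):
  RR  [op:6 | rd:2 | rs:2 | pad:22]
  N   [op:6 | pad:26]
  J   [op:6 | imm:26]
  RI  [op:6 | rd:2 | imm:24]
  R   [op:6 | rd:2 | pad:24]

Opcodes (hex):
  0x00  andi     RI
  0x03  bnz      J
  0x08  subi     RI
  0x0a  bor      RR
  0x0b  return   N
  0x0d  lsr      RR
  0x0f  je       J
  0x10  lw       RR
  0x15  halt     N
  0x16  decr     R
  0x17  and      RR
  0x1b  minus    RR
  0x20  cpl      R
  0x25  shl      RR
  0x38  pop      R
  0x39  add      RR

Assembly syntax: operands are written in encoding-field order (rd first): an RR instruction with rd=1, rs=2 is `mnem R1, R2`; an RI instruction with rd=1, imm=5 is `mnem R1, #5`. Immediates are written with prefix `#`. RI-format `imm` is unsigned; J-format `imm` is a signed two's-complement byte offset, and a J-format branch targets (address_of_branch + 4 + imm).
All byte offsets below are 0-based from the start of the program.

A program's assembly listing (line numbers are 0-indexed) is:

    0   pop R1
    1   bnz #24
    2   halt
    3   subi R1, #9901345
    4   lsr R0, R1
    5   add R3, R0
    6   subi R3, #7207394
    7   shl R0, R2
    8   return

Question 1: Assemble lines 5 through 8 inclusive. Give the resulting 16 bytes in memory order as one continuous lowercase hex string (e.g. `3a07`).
line 5 (add): pack op=0x39:6|rd=3:2|rs=0:2|pad=0:22 = 0xe7000000; big→ e7 00 00 00
line 6 (subi): pack op=0x8:6|rd=3:2|imm=7207394:24 = 0x236df9e2; big→ 23 6d f9 e2
line 7 (shl): pack op=0x25:6|rd=0:2|rs=2:2|pad=0:22 = 0x94800000; big→ 94 80 00 00
line 8 (return): pack op=0xb:6|pad=0:26 = 0x2c000000; big→ 2c 00 00 00

e7000000236df9e2948000002c000000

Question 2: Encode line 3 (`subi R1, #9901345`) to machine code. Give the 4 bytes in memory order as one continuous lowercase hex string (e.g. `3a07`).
21971521

L3: subi op=0x8:6|rd=1:2|imm=9901345:24 ⇒ 0x21971521 ⇒ big 21 97 15 21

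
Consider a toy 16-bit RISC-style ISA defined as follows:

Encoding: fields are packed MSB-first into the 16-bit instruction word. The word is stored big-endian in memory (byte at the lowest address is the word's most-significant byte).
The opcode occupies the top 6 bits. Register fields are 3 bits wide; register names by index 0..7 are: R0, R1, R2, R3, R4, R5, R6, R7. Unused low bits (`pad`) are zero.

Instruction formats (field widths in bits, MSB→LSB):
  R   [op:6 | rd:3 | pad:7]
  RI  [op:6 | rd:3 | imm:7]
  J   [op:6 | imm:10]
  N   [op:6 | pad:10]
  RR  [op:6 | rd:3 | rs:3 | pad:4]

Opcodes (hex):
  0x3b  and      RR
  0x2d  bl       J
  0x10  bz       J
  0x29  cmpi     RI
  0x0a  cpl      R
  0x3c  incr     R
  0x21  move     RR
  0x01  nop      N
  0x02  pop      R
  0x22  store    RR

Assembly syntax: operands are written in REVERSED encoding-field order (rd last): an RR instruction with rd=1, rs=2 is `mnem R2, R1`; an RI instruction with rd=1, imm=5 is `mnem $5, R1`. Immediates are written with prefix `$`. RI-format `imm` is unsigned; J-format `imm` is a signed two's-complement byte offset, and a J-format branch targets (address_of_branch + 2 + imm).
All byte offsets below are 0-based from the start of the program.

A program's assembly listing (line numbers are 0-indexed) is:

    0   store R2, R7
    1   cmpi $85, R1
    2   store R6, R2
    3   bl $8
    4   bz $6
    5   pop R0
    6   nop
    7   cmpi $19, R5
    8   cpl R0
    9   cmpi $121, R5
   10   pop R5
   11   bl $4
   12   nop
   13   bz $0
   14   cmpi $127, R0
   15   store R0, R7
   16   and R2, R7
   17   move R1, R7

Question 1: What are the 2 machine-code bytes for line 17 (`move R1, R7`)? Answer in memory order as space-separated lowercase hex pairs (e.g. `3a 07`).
L17: move op=0x21:6|rd=7:3|rs=1:3|pad=0:4 ⇒ 0x8790 ⇒ big 87 90

87 90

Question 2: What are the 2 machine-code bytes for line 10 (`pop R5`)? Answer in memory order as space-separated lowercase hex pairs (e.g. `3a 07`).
0a 80

L10: pop op=0x2:6|rd=5:3|pad=0:7 ⇒ 0x0a80 ⇒ big 0a 80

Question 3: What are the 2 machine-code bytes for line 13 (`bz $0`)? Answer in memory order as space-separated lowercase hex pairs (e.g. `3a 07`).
40 00

L13: bz op=0x10:6|imm=0:10 ⇒ 0x4000 ⇒ big 40 00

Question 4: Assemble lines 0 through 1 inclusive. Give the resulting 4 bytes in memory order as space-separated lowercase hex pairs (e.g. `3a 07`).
8b a0 a4 d5

line 0 (store): pack op=0x22:6|rd=7:3|rs=2:3|pad=0:4 = 0x8ba0; big→ 8b a0
line 1 (cmpi): pack op=0x29:6|rd=1:3|imm=85:7 = 0xa4d5; big→ a4 d5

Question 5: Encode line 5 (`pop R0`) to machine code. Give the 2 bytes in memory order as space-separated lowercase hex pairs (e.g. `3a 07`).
5. pop fields op=0x2:6|rd=0:3|pad=0:7 → word 0800h → 08 00

08 00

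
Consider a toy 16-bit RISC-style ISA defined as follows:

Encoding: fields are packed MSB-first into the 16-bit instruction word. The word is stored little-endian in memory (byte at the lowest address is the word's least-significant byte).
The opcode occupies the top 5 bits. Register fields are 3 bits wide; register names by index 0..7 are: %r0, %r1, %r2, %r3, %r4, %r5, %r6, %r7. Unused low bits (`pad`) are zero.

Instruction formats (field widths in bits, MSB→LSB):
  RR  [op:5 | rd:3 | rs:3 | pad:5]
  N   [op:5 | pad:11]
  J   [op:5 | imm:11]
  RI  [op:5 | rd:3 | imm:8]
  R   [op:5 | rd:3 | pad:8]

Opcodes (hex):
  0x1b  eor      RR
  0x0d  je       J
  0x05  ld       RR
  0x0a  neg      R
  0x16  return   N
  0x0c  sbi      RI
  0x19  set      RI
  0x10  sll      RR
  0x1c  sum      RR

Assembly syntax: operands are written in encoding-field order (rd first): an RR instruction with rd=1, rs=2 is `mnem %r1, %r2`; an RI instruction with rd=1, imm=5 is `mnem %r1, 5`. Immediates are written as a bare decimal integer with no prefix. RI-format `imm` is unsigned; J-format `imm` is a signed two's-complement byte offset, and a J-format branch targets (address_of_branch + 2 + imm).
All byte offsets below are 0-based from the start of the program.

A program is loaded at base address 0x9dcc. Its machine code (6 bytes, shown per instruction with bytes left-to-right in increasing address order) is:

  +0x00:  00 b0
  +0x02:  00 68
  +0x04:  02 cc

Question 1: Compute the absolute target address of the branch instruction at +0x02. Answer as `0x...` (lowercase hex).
off 0x02: read 00 68 as little → 0x6800
  top 5b → 0xd → je [J]
  imm: (w>>0)&0x7ff=0x0 → 0
  target = base 0x9dcc + off 0x02 + 2 + imm 0 = 0x9dd0

0x9dd0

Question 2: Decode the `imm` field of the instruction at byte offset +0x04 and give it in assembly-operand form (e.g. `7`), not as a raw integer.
[04] 02 cc → 0xcc02
  top 5b → 0x19 → set [RI]
  rd: (w>>8)&0x7=0x4 → %r4
  imm: (w>>0)&0xff=0x2 → 2

2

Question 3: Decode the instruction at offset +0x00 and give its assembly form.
return

off 0x00: read 00 b0 as little → 0xb000
  opcode bits[15:11]=0x16: return/N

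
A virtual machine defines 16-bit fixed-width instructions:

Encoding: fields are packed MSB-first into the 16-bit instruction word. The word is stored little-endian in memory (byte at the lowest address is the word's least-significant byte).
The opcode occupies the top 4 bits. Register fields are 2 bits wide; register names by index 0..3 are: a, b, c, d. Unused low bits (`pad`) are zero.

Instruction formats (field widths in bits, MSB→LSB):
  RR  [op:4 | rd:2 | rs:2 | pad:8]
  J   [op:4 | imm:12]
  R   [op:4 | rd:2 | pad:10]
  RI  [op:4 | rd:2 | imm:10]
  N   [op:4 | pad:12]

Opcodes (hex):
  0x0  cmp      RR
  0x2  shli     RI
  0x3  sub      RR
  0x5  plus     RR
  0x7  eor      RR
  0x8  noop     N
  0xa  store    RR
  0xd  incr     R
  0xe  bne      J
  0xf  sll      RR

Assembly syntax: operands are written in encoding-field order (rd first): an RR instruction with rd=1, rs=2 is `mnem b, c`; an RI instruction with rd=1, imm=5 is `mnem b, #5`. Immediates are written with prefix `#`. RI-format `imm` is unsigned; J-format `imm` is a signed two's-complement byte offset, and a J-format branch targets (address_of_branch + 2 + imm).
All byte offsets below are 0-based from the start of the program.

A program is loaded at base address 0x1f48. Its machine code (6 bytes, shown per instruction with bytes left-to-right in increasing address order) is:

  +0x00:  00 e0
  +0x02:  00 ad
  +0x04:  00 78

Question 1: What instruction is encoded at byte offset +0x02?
+0x02: 00 ad ⇒ word 0xad00 (little)
  opcode bits[15:12]=0xa: store/RR
  rd: (w>>10)&0x3=0x3 → d
  rs: (w>>8)&0x3=0x1 → b

store d, b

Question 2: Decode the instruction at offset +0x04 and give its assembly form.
off 0x04: read 00 78 as little → 0x7800
  top 4b → 0x7 → eor [RR]
  rd: (w>>10)&0x3=0x2 → c
  rs: (w>>8)&0x3=0x0 → a

eor c, a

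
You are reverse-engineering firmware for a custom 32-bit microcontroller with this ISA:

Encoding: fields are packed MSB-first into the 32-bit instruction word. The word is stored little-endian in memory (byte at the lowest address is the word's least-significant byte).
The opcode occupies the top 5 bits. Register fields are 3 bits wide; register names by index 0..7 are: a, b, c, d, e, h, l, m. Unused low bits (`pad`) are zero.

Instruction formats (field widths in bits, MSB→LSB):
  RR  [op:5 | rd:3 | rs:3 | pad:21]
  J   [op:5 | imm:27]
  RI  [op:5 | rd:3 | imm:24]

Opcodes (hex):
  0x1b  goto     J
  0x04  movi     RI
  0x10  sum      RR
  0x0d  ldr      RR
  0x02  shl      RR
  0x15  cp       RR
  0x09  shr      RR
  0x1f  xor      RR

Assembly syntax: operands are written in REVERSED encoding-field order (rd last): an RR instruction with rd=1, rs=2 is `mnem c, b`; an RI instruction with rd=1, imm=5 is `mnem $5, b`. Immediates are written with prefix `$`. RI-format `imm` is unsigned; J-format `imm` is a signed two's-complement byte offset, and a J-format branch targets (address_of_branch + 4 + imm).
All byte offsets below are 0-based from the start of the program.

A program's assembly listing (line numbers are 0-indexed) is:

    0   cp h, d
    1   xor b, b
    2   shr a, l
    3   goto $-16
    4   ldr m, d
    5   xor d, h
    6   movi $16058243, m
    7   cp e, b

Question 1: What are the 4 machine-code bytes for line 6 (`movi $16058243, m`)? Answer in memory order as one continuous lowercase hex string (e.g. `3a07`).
line 6 (movi): pack op=0x4:5|rd=7:3|imm=16058243:24 = 0x27f50783; little→ 83 07 f5 27

8307f527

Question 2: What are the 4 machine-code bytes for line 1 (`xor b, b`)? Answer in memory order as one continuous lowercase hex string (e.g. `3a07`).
L1: xor op=0x1f:5|rd=1:3|rs=1:3|pad=0:21 ⇒ 0xf9200000 ⇒ little 00 00 20 f9

000020f9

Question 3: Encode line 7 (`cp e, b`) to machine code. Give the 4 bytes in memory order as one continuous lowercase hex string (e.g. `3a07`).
line 7 (cp): pack op=0x15:5|rd=1:3|rs=4:3|pad=0:21 = 0xa9800000; little→ 00 00 80 a9

000080a9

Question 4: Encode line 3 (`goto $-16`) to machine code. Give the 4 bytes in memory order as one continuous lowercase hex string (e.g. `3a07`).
3. goto fields op=0x1b:5|imm=-16:27 → word dffffff0h → f0 ff ff df

f0ffffdf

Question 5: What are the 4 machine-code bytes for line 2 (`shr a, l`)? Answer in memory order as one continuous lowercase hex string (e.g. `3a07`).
2. shr fields op=0x9:5|rd=6:3|rs=0:3|pad=0:21 → word 4e000000h → 00 00 00 4e

0000004e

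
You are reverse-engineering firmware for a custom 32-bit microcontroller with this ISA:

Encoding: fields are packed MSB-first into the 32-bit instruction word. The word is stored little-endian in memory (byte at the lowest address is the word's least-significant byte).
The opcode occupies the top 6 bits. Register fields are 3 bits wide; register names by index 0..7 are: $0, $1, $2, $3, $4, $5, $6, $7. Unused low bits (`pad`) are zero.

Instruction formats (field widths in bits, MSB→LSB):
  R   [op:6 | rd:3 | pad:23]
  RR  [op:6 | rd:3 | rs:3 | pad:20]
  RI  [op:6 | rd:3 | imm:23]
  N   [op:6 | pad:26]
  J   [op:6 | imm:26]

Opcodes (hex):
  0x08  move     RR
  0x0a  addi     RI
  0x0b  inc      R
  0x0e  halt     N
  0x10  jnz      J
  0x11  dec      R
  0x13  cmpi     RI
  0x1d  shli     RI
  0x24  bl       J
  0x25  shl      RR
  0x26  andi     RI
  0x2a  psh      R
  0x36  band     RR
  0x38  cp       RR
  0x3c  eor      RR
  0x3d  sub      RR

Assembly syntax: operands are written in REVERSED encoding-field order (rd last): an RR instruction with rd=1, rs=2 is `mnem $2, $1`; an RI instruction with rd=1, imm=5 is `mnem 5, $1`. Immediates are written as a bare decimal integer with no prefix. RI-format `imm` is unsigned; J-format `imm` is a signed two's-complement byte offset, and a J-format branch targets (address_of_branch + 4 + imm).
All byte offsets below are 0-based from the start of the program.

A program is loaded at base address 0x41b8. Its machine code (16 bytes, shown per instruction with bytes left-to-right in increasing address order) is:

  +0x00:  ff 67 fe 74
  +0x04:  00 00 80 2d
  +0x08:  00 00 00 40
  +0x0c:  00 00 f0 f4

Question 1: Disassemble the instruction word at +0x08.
jnz 0

[08] 00 00 00 40 → 0x40000000
  op=0x40000000>>26=0x10 ⇒ jnz (J)
  imm: (w>>0)&0x3ffffff=0x0 → 0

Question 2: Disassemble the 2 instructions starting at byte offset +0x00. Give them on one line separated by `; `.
shli 8284159, $1; inc $3

+0x00: ff 67 fe 74 ⇒ word 0x74fe67ff (little)
  opcode bits[31:26]=0x1d: shli/RI
  rd: (w>>23)&0x7=0x1 → $1
  imm: (w>>0)&0x7fffff=0x7e67ff → 8284159
+0x04: 00 00 80 2d ⇒ word 0x2d800000 (little)
  opcode bits[31:26]=0xb: inc/R
  rd: (w>>23)&0x7=0x3 → $3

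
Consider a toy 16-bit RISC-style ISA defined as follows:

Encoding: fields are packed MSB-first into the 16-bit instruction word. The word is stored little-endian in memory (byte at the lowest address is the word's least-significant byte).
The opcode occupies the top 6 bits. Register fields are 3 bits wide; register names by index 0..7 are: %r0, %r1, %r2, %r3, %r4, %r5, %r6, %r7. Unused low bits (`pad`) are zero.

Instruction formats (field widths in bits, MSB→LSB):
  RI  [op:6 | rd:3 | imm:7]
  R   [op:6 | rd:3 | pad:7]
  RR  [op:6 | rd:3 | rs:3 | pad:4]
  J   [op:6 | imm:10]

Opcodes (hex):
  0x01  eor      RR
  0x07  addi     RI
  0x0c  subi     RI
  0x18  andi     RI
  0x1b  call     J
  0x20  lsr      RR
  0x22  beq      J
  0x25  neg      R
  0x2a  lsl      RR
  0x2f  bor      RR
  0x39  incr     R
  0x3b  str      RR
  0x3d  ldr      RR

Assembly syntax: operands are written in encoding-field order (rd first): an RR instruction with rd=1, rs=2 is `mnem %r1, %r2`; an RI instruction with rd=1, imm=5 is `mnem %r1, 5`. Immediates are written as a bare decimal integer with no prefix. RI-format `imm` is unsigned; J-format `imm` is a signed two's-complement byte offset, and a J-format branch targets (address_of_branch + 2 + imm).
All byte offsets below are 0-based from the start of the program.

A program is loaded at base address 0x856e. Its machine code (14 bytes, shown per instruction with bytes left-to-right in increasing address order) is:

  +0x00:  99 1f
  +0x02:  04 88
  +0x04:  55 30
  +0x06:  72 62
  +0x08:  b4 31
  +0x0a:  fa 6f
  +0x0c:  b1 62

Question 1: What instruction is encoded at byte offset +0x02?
beq 4

[02] 04 88 → 0x8804
  opcode bits[15:10]=0x22: beq/J
  imm: (w>>0)&0x3ff=0x4 → 4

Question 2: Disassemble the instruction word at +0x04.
subi %r0, 85

off 0x04: read 55 30 as little → 0x3055
  opcode bits[15:10]=0xc: subi/RI
  rd: (w>>7)&0x7=0x0 → %r0
  imm: (w>>0)&0x7f=0x55 → 85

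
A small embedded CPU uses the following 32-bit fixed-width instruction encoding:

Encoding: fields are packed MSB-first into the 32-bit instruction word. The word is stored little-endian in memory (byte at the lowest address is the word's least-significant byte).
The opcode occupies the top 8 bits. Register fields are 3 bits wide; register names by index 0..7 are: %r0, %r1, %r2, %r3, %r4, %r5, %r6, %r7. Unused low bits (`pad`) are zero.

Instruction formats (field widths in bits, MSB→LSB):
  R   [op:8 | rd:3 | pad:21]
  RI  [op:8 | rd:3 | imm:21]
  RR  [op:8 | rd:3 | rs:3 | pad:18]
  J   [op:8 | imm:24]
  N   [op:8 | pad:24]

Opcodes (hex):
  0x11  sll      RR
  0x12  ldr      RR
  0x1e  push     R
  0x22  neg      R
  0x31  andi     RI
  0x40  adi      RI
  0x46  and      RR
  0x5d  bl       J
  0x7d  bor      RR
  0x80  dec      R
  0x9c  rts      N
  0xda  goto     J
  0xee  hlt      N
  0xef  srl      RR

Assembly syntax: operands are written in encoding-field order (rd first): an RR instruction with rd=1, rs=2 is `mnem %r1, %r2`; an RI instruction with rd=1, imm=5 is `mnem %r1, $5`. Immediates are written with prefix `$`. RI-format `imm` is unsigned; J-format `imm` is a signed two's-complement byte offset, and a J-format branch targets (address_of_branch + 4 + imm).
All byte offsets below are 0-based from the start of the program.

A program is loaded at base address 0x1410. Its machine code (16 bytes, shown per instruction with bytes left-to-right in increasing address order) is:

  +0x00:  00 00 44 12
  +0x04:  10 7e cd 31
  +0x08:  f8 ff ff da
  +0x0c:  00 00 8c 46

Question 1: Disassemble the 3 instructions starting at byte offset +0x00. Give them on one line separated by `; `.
@+00  little-endian(00 00 44 12) = 0x12440000
  opcode bits[31:24]=0x12: ldr/RR
  [23:21] rd=2 = %r2
  [20:18] rs=1 = %r1
@+04  little-endian(10 7e cd 31) = 0x31cd7e10
  opcode bits[31:24]=0x31: andi/RI
  [23:21] rd=6 = %r6
  [20:0] imm=884240 = $884240
@+08  little-endian(f8 ff ff da) = 0xdafffff8
  opcode bits[31:24]=0xda: goto/J
  [23:0] imm=16777208 (s24→-8) = $-8

ldr %r2, %r1; andi %r6, $884240; goto $-8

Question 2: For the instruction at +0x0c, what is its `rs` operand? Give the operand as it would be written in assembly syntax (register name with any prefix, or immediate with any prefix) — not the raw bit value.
%r3

@+0c  little-endian(00 00 8c 46) = 0x468c0000
  top 8b → 0x46 → and [RR]
  rd@[23:21]=0x4 ⇒ %r4
  rs@[20:18]=0x3 ⇒ %r3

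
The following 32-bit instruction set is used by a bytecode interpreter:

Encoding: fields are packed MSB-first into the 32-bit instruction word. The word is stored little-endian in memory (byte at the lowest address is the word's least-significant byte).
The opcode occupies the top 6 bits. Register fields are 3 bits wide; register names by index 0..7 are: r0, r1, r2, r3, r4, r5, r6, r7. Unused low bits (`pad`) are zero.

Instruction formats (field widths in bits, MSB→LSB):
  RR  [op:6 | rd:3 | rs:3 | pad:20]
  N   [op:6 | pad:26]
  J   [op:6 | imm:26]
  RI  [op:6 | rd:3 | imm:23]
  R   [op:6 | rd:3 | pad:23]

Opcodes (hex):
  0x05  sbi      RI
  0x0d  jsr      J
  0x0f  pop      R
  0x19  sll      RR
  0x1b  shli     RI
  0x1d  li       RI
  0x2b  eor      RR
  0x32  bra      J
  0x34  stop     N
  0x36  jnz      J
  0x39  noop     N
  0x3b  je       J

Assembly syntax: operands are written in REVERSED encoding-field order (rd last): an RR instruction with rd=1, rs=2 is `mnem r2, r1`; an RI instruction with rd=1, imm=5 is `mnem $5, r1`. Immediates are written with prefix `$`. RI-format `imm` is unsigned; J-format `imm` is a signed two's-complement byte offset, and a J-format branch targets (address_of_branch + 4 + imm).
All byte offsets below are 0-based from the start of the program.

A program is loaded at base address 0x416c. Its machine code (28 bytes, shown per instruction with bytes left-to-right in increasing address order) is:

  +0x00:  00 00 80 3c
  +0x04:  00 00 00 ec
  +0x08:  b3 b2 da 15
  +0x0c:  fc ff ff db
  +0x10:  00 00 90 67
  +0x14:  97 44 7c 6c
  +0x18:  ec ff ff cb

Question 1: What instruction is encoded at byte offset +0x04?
@+04  little-endian(00 00 00 ec) = 0xec000000
  top 6b → 0x3b → je [J]
  [25:0] imm=0 = $0

je $0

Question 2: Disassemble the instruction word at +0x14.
shli $8144023, r0

@+14  little-endian(97 44 7c 6c) = 0x6c7c4497
  top 6b → 0x1b → shli [RI]
  rd: (w>>23)&0x7=0x0 → r0
  imm: (w>>0)&0x7fffff=0x7c4497 → $8144023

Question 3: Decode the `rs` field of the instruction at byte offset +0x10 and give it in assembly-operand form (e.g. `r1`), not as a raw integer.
r1

off 0x10: read 00 00 90 67 as little → 0x67900000
  op=0x67900000>>26=0x19 ⇒ sll (RR)
  rd: (w>>23)&0x7=0x7 → r7
  rs: (w>>20)&0x7=0x1 → r1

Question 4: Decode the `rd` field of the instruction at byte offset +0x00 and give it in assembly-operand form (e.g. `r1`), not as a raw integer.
r1

off 0x00: read 00 00 80 3c as little → 0x3c800000
  op=0x3c800000>>26=0xf ⇒ pop (R)
  rd@[25:23]=0x1 ⇒ r1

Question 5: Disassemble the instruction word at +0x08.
sbi $5943987, r3

@+08  little-endian(b3 b2 da 15) = 0x15dab2b3
  top 6b → 0x5 → sbi [RI]
  rd@[25:23]=0x3 ⇒ r3
  imm@[22:0]=0x5ab2b3 ⇒ $5943987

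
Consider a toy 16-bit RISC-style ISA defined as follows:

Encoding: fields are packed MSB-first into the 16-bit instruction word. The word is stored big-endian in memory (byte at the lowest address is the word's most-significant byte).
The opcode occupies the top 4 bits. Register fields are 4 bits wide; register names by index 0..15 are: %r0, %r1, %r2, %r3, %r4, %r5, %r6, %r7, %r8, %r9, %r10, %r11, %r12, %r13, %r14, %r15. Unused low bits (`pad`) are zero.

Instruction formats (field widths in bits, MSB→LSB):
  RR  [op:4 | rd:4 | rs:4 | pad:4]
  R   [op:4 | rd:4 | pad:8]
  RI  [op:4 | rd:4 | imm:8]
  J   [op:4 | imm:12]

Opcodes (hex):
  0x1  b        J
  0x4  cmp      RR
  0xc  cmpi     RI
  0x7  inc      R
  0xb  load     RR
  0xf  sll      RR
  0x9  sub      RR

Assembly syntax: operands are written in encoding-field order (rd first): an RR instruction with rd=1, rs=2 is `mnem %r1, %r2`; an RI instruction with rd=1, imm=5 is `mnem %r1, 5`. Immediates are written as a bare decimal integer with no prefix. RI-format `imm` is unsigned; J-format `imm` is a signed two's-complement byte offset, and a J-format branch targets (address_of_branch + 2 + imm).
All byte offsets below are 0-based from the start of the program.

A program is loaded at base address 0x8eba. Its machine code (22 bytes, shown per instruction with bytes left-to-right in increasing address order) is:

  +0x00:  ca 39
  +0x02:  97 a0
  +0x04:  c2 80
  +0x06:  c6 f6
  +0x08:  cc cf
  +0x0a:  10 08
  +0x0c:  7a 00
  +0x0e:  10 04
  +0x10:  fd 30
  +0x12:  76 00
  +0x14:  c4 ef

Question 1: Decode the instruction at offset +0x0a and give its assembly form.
off 0x0a: read 10 08 as big → 0x1008
  opcode bits[15:12]=0x1: b/J
  imm: (w>>0)&0xfff=0x8 → 8

b 8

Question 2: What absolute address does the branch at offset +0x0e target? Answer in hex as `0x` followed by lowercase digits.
+0x0e: 10 04 ⇒ word 0x1004 (big)
  op=0x1004>>12=0x1 ⇒ b (J)
  imm: (w>>0)&0xfff=0x4 → 4
  target = base 0x8eba + off 0x0e + 2 + imm 4 = 0x8ece

0x8ece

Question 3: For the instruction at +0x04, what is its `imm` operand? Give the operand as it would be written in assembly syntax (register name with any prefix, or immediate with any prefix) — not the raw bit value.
+0x04: c2 80 ⇒ word 0xc280 (big)
  top 4b → 0xc → cmpi [RI]
  rd@[11:8]=0x2 ⇒ %r2
  imm@[7:0]=0x80 ⇒ 128

128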